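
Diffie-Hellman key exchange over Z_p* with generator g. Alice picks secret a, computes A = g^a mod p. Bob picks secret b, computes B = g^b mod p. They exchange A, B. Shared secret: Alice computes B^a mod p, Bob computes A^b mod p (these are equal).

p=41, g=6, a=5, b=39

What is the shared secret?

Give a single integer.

Answer: 38

Derivation:
A = 6^5 mod 41  (bits of 5 = 101)
  bit 0 = 1: r = r^2 * 6 mod 41 = 1^2 * 6 = 1*6 = 6
  bit 1 = 0: r = r^2 mod 41 = 6^2 = 36
  bit 2 = 1: r = r^2 * 6 mod 41 = 36^2 * 6 = 25*6 = 27
  -> A = 27
B = 6^39 mod 41  (bits of 39 = 100111)
  bit 0 = 1: r = r^2 * 6 mod 41 = 1^2 * 6 = 1*6 = 6
  bit 1 = 0: r = r^2 mod 41 = 6^2 = 36
  bit 2 = 0: r = r^2 mod 41 = 36^2 = 25
  bit 3 = 1: r = r^2 * 6 mod 41 = 25^2 * 6 = 10*6 = 19
  bit 4 = 1: r = r^2 * 6 mod 41 = 19^2 * 6 = 33*6 = 34
  bit 5 = 1: r = r^2 * 6 mod 41 = 34^2 * 6 = 8*6 = 7
  -> B = 7
s = B^a = 7^5 mod 41  (bits of 5 = 101)
  bit 0 = 1: r = r^2 * 7 mod 41 = 1^2 * 7 = 1*7 = 7
  bit 1 = 0: r = r^2 mod 41 = 7^2 = 8
  bit 2 = 1: r = r^2 * 7 mod 41 = 8^2 * 7 = 23*7 = 38
  -> s = B^a = 38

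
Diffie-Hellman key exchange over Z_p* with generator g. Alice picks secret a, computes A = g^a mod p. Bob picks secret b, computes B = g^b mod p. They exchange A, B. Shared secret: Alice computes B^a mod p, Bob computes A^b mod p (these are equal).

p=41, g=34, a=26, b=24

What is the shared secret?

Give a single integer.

Answer: 18

Derivation:
A = 34^26 mod 41  (bits of 26 = 11010)
  bit 0 = 1: r = r^2 * 34 mod 41 = 1^2 * 34 = 1*34 = 34
  bit 1 = 1: r = r^2 * 34 mod 41 = 34^2 * 34 = 8*34 = 26
  bit 2 = 0: r = r^2 mod 41 = 26^2 = 20
  bit 3 = 1: r = r^2 * 34 mod 41 = 20^2 * 34 = 31*34 = 29
  bit 4 = 0: r = r^2 mod 41 = 29^2 = 21
  -> A = 21
B = 34^24 mod 41  (bits of 24 = 11000)
  bit 0 = 1: r = r^2 * 34 mod 41 = 1^2 * 34 = 1*34 = 34
  bit 1 = 1: r = r^2 * 34 mod 41 = 34^2 * 34 = 8*34 = 26
  bit 2 = 0: r = r^2 mod 41 = 26^2 = 20
  bit 3 = 0: r = r^2 mod 41 = 20^2 = 31
  bit 4 = 0: r = r^2 mod 41 = 31^2 = 18
  -> B = 18
s = B^a = 18^26 mod 41  (bits of 26 = 11010)
  bit 0 = 1: r = r^2 * 18 mod 41 = 1^2 * 18 = 1*18 = 18
  bit 1 = 1: r = r^2 * 18 mod 41 = 18^2 * 18 = 37*18 = 10
  bit 2 = 0: r = r^2 mod 41 = 10^2 = 18
  bit 3 = 1: r = r^2 * 18 mod 41 = 18^2 * 18 = 37*18 = 10
  bit 4 = 0: r = r^2 mod 41 = 10^2 = 18
  -> s = B^a = 18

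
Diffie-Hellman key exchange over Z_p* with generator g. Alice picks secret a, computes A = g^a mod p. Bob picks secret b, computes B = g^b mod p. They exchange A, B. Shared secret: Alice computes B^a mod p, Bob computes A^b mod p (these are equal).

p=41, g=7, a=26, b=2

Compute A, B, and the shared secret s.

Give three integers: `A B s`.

Answer: 21 8 31

Derivation:
A = 7^26 mod 41  (bits of 26 = 11010)
  bit 0 = 1: r = r^2 * 7 mod 41 = 1^2 * 7 = 1*7 = 7
  bit 1 = 1: r = r^2 * 7 mod 41 = 7^2 * 7 = 8*7 = 15
  bit 2 = 0: r = r^2 mod 41 = 15^2 = 20
  bit 3 = 1: r = r^2 * 7 mod 41 = 20^2 * 7 = 31*7 = 12
  bit 4 = 0: r = r^2 mod 41 = 12^2 = 21
  -> A = 21
B = 7^2 mod 41  (bits of 2 = 10)
  bit 0 = 1: r = r^2 * 7 mod 41 = 1^2 * 7 = 1*7 = 7
  bit 1 = 0: r = r^2 mod 41 = 7^2 = 8
  -> B = 8
s = B^a = 8^26 mod 41  (bits of 26 = 11010)
  bit 0 = 1: r = r^2 * 8 mod 41 = 1^2 * 8 = 1*8 = 8
  bit 1 = 1: r = r^2 * 8 mod 41 = 8^2 * 8 = 23*8 = 20
  bit 2 = 0: r = r^2 mod 41 = 20^2 = 31
  bit 3 = 1: r = r^2 * 8 mod 41 = 31^2 * 8 = 18*8 = 21
  bit 4 = 0: r = r^2 mod 41 = 21^2 = 31
  -> s = B^a = 31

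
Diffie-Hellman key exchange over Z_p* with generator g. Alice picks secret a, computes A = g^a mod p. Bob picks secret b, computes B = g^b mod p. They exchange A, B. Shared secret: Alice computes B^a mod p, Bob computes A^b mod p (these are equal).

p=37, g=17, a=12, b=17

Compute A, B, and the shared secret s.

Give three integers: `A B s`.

Answer: 26 13 10

Derivation:
A = 17^12 mod 37  (bits of 12 = 1100)
  bit 0 = 1: r = r^2 * 17 mod 37 = 1^2 * 17 = 1*17 = 17
  bit 1 = 1: r = r^2 * 17 mod 37 = 17^2 * 17 = 30*17 = 29
  bit 2 = 0: r = r^2 mod 37 = 29^2 = 27
  bit 3 = 0: r = r^2 mod 37 = 27^2 = 26
  -> A = 26
B = 17^17 mod 37  (bits of 17 = 10001)
  bit 0 = 1: r = r^2 * 17 mod 37 = 1^2 * 17 = 1*17 = 17
  bit 1 = 0: r = r^2 mod 37 = 17^2 = 30
  bit 2 = 0: r = r^2 mod 37 = 30^2 = 12
  bit 3 = 0: r = r^2 mod 37 = 12^2 = 33
  bit 4 = 1: r = r^2 * 17 mod 37 = 33^2 * 17 = 16*17 = 13
  -> B = 13
s = B^a = 13^12 mod 37  (bits of 12 = 1100)
  bit 0 = 1: r = r^2 * 13 mod 37 = 1^2 * 13 = 1*13 = 13
  bit 1 = 1: r = r^2 * 13 mod 37 = 13^2 * 13 = 21*13 = 14
  bit 2 = 0: r = r^2 mod 37 = 14^2 = 11
  bit 3 = 0: r = r^2 mod 37 = 11^2 = 10
  -> s = B^a = 10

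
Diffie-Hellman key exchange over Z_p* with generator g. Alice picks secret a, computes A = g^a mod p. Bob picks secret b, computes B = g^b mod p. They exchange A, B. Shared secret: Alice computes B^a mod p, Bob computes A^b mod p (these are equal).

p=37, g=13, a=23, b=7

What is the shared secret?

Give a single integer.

Answer: 17

Derivation:
A = 13^23 mod 37  (bits of 23 = 10111)
  bit 0 = 1: r = r^2 * 13 mod 37 = 1^2 * 13 = 1*13 = 13
  bit 1 = 0: r = r^2 mod 37 = 13^2 = 21
  bit 2 = 1: r = r^2 * 13 mod 37 = 21^2 * 13 = 34*13 = 35
  bit 3 = 1: r = r^2 * 13 mod 37 = 35^2 * 13 = 4*13 = 15
  bit 4 = 1: r = r^2 * 13 mod 37 = 15^2 * 13 = 3*13 = 2
  -> A = 2
B = 13^7 mod 37  (bits of 7 = 111)
  bit 0 = 1: r = r^2 * 13 mod 37 = 1^2 * 13 = 1*13 = 13
  bit 1 = 1: r = r^2 * 13 mod 37 = 13^2 * 13 = 21*13 = 14
  bit 2 = 1: r = r^2 * 13 mod 37 = 14^2 * 13 = 11*13 = 32
  -> B = 32
s = B^a = 32^23 mod 37  (bits of 23 = 10111)
  bit 0 = 1: r = r^2 * 32 mod 37 = 1^2 * 32 = 1*32 = 32
  bit 1 = 0: r = r^2 mod 37 = 32^2 = 25
  bit 2 = 1: r = r^2 * 32 mod 37 = 25^2 * 32 = 33*32 = 20
  bit 3 = 1: r = r^2 * 32 mod 37 = 20^2 * 32 = 30*32 = 35
  bit 4 = 1: r = r^2 * 32 mod 37 = 35^2 * 32 = 4*32 = 17
  -> s = B^a = 17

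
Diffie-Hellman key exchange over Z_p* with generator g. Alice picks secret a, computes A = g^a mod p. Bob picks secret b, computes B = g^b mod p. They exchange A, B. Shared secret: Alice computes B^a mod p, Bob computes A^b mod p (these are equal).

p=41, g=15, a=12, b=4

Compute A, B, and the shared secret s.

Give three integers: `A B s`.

A = 15^12 mod 41  (bits of 12 = 1100)
  bit 0 = 1: r = r^2 * 15 mod 41 = 1^2 * 15 = 1*15 = 15
  bit 1 = 1: r = r^2 * 15 mod 41 = 15^2 * 15 = 20*15 = 13
  bit 2 = 0: r = r^2 mod 41 = 13^2 = 5
  bit 3 = 0: r = r^2 mod 41 = 5^2 = 25
  -> A = 25
B = 15^4 mod 41  (bits of 4 = 100)
  bit 0 = 1: r = r^2 * 15 mod 41 = 1^2 * 15 = 1*15 = 15
  bit 1 = 0: r = r^2 mod 41 = 15^2 = 20
  bit 2 = 0: r = r^2 mod 41 = 20^2 = 31
  -> B = 31
s = B^a = 31^12 mod 41  (bits of 12 = 1100)
  bit 0 = 1: r = r^2 * 31 mod 41 = 1^2 * 31 = 1*31 = 31
  bit 1 = 1: r = r^2 * 31 mod 41 = 31^2 * 31 = 18*31 = 25
  bit 2 = 0: r = r^2 mod 41 = 25^2 = 10
  bit 3 = 0: r = r^2 mod 41 = 10^2 = 18
  -> s = B^a = 18

Answer: 25 31 18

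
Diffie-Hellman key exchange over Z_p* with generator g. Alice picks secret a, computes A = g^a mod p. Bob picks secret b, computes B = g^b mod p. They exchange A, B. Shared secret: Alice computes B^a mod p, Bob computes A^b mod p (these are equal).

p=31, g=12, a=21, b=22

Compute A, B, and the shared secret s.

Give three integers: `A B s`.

A = 12^21 mod 31  (bits of 21 = 10101)
  bit 0 = 1: r = r^2 * 12 mod 31 = 1^2 * 12 = 1*12 = 12
  bit 1 = 0: r = r^2 mod 31 = 12^2 = 20
  bit 2 = 1: r = r^2 * 12 mod 31 = 20^2 * 12 = 28*12 = 26
  bit 3 = 0: r = r^2 mod 31 = 26^2 = 25
  bit 4 = 1: r = r^2 * 12 mod 31 = 25^2 * 12 = 5*12 = 29
  -> A = 29
B = 12^22 mod 31  (bits of 22 = 10110)
  bit 0 = 1: r = r^2 * 12 mod 31 = 1^2 * 12 = 1*12 = 12
  bit 1 = 0: r = r^2 mod 31 = 12^2 = 20
  bit 2 = 1: r = r^2 * 12 mod 31 = 20^2 * 12 = 28*12 = 26
  bit 3 = 1: r = r^2 * 12 mod 31 = 26^2 * 12 = 25*12 = 21
  bit 4 = 0: r = r^2 mod 31 = 21^2 = 7
  -> B = 7
s = B^a = 7^21 mod 31  (bits of 21 = 10101)
  bit 0 = 1: r = r^2 * 7 mod 31 = 1^2 * 7 = 1*7 = 7
  bit 1 = 0: r = r^2 mod 31 = 7^2 = 18
  bit 2 = 1: r = r^2 * 7 mod 31 = 18^2 * 7 = 14*7 = 5
  bit 3 = 0: r = r^2 mod 31 = 5^2 = 25
  bit 4 = 1: r = r^2 * 7 mod 31 = 25^2 * 7 = 5*7 = 4
  -> s = B^a = 4

Answer: 29 7 4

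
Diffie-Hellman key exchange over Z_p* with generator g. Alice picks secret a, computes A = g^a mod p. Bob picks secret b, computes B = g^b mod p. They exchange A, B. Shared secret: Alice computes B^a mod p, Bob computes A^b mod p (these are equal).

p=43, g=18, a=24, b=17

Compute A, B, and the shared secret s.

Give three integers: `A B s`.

A = 18^24 mod 43  (bits of 24 = 11000)
  bit 0 = 1: r = r^2 * 18 mod 43 = 1^2 * 18 = 1*18 = 18
  bit 1 = 1: r = r^2 * 18 mod 43 = 18^2 * 18 = 23*18 = 27
  bit 2 = 0: r = r^2 mod 43 = 27^2 = 41
  bit 3 = 0: r = r^2 mod 43 = 41^2 = 4
  bit 4 = 0: r = r^2 mod 43 = 4^2 = 16
  -> A = 16
B = 18^17 mod 43  (bits of 17 = 10001)
  bit 0 = 1: r = r^2 * 18 mod 43 = 1^2 * 18 = 1*18 = 18
  bit 1 = 0: r = r^2 mod 43 = 18^2 = 23
  bit 2 = 0: r = r^2 mod 43 = 23^2 = 13
  bit 3 = 0: r = r^2 mod 43 = 13^2 = 40
  bit 4 = 1: r = r^2 * 18 mod 43 = 40^2 * 18 = 9*18 = 33
  -> B = 33
s = B^a = 33^24 mod 43  (bits of 24 = 11000)
  bit 0 = 1: r = r^2 * 33 mod 43 = 1^2 * 33 = 1*33 = 33
  bit 1 = 1: r = r^2 * 33 mod 43 = 33^2 * 33 = 14*33 = 32
  bit 2 = 0: r = r^2 mod 43 = 32^2 = 35
  bit 3 = 0: r = r^2 mod 43 = 35^2 = 21
  bit 4 = 0: r = r^2 mod 43 = 21^2 = 11
  -> s = B^a = 11

Answer: 16 33 11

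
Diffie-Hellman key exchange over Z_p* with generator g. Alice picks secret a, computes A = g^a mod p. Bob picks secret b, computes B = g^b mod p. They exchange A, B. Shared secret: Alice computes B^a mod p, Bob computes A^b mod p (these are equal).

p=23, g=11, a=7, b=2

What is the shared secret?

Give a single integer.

Answer: 3

Derivation:
A = 11^7 mod 23  (bits of 7 = 111)
  bit 0 = 1: r = r^2 * 11 mod 23 = 1^2 * 11 = 1*11 = 11
  bit 1 = 1: r = r^2 * 11 mod 23 = 11^2 * 11 = 6*11 = 20
  bit 2 = 1: r = r^2 * 11 mod 23 = 20^2 * 11 = 9*11 = 7
  -> A = 7
B = 11^2 mod 23  (bits of 2 = 10)
  bit 0 = 1: r = r^2 * 11 mod 23 = 1^2 * 11 = 1*11 = 11
  bit 1 = 0: r = r^2 mod 23 = 11^2 = 6
  -> B = 6
s = B^a = 6^7 mod 23  (bits of 7 = 111)
  bit 0 = 1: r = r^2 * 6 mod 23 = 1^2 * 6 = 1*6 = 6
  bit 1 = 1: r = r^2 * 6 mod 23 = 6^2 * 6 = 13*6 = 9
  bit 2 = 1: r = r^2 * 6 mod 23 = 9^2 * 6 = 12*6 = 3
  -> s = B^a = 3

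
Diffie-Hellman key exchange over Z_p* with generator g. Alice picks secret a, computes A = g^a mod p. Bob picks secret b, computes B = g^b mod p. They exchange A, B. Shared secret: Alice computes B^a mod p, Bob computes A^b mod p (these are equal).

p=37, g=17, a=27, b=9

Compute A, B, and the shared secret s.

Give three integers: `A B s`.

A = 17^27 mod 37  (bits of 27 = 11011)
  bit 0 = 1: r = r^2 * 17 mod 37 = 1^2 * 17 = 1*17 = 17
  bit 1 = 1: r = r^2 * 17 mod 37 = 17^2 * 17 = 30*17 = 29
  bit 2 = 0: r = r^2 mod 37 = 29^2 = 27
  bit 3 = 1: r = r^2 * 17 mod 37 = 27^2 * 17 = 26*17 = 35
  bit 4 = 1: r = r^2 * 17 mod 37 = 35^2 * 17 = 4*17 = 31
  -> A = 31
B = 17^9 mod 37  (bits of 9 = 1001)
  bit 0 = 1: r = r^2 * 17 mod 37 = 1^2 * 17 = 1*17 = 17
  bit 1 = 0: r = r^2 mod 37 = 17^2 = 30
  bit 2 = 0: r = r^2 mod 37 = 30^2 = 12
  bit 3 = 1: r = r^2 * 17 mod 37 = 12^2 * 17 = 33*17 = 6
  -> B = 6
s = B^a = 6^27 mod 37  (bits of 27 = 11011)
  bit 0 = 1: r = r^2 * 6 mod 37 = 1^2 * 6 = 1*6 = 6
  bit 1 = 1: r = r^2 * 6 mod 37 = 6^2 * 6 = 36*6 = 31
  bit 2 = 0: r = r^2 mod 37 = 31^2 = 36
  bit 3 = 1: r = r^2 * 6 mod 37 = 36^2 * 6 = 1*6 = 6
  bit 4 = 1: r = r^2 * 6 mod 37 = 6^2 * 6 = 36*6 = 31
  -> s = B^a = 31

Answer: 31 6 31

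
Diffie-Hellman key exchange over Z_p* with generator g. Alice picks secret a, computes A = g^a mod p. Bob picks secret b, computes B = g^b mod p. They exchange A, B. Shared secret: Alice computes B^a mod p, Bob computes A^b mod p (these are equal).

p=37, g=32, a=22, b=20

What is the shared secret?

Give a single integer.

Answer: 16

Derivation:
A = 32^22 mod 37  (bits of 22 = 10110)
  bit 0 = 1: r = r^2 * 32 mod 37 = 1^2 * 32 = 1*32 = 32
  bit 1 = 0: r = r^2 mod 37 = 32^2 = 25
  bit 2 = 1: r = r^2 * 32 mod 37 = 25^2 * 32 = 33*32 = 20
  bit 3 = 1: r = r^2 * 32 mod 37 = 20^2 * 32 = 30*32 = 35
  bit 4 = 0: r = r^2 mod 37 = 35^2 = 4
  -> A = 4
B = 32^20 mod 37  (bits of 20 = 10100)
  bit 0 = 1: r = r^2 * 32 mod 37 = 1^2 * 32 = 1*32 = 32
  bit 1 = 0: r = r^2 mod 37 = 32^2 = 25
  bit 2 = 1: r = r^2 * 32 mod 37 = 25^2 * 32 = 33*32 = 20
  bit 3 = 0: r = r^2 mod 37 = 20^2 = 30
  bit 4 = 0: r = r^2 mod 37 = 30^2 = 12
  -> B = 12
s = B^a = 12^22 mod 37  (bits of 22 = 10110)
  bit 0 = 1: r = r^2 * 12 mod 37 = 1^2 * 12 = 1*12 = 12
  bit 1 = 0: r = r^2 mod 37 = 12^2 = 33
  bit 2 = 1: r = r^2 * 12 mod 37 = 33^2 * 12 = 16*12 = 7
  bit 3 = 1: r = r^2 * 12 mod 37 = 7^2 * 12 = 12*12 = 33
  bit 4 = 0: r = r^2 mod 37 = 33^2 = 16
  -> s = B^a = 16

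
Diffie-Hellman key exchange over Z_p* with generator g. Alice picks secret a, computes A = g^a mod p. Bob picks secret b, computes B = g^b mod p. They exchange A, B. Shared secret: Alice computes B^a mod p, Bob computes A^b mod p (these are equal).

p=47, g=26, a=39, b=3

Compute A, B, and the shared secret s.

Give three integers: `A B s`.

A = 26^39 mod 47  (bits of 39 = 100111)
  bit 0 = 1: r = r^2 * 26 mod 47 = 1^2 * 26 = 1*26 = 26
  bit 1 = 0: r = r^2 mod 47 = 26^2 = 18
  bit 2 = 0: r = r^2 mod 47 = 18^2 = 42
  bit 3 = 1: r = r^2 * 26 mod 47 = 42^2 * 26 = 25*26 = 39
  bit 4 = 1: r = r^2 * 26 mod 47 = 39^2 * 26 = 17*26 = 19
  bit 5 = 1: r = r^2 * 26 mod 47 = 19^2 * 26 = 32*26 = 33
  -> A = 33
B = 26^3 mod 47  (bits of 3 = 11)
  bit 0 = 1: r = r^2 * 26 mod 47 = 1^2 * 26 = 1*26 = 26
  bit 1 = 1: r = r^2 * 26 mod 47 = 26^2 * 26 = 18*26 = 45
  -> B = 45
s = B^a = 45^39 mod 47  (bits of 39 = 100111)
  bit 0 = 1: r = r^2 * 45 mod 47 = 1^2 * 45 = 1*45 = 45
  bit 1 = 0: r = r^2 mod 47 = 45^2 = 4
  bit 2 = 0: r = r^2 mod 47 = 4^2 = 16
  bit 3 = 1: r = r^2 * 45 mod 47 = 16^2 * 45 = 21*45 = 5
  bit 4 = 1: r = r^2 * 45 mod 47 = 5^2 * 45 = 25*45 = 44
  bit 5 = 1: r = r^2 * 45 mod 47 = 44^2 * 45 = 9*45 = 29
  -> s = B^a = 29

Answer: 33 45 29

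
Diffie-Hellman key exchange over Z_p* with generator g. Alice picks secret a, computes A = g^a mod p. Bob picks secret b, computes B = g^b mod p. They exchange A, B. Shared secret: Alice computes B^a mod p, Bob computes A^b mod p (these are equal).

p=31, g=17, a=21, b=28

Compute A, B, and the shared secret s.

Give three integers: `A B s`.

A = 17^21 mod 31  (bits of 21 = 10101)
  bit 0 = 1: r = r^2 * 17 mod 31 = 1^2 * 17 = 1*17 = 17
  bit 1 = 0: r = r^2 mod 31 = 17^2 = 10
  bit 2 = 1: r = r^2 * 17 mod 31 = 10^2 * 17 = 7*17 = 26
  bit 3 = 0: r = r^2 mod 31 = 26^2 = 25
  bit 4 = 1: r = r^2 * 17 mod 31 = 25^2 * 17 = 5*17 = 23
  -> A = 23
B = 17^28 mod 31  (bits of 28 = 11100)
  bit 0 = 1: r = r^2 * 17 mod 31 = 1^2 * 17 = 1*17 = 17
  bit 1 = 1: r = r^2 * 17 mod 31 = 17^2 * 17 = 10*17 = 15
  bit 2 = 1: r = r^2 * 17 mod 31 = 15^2 * 17 = 8*17 = 12
  bit 3 = 0: r = r^2 mod 31 = 12^2 = 20
  bit 4 = 0: r = r^2 mod 31 = 20^2 = 28
  -> B = 28
s = B^a = 28^21 mod 31  (bits of 21 = 10101)
  bit 0 = 1: r = r^2 * 28 mod 31 = 1^2 * 28 = 1*28 = 28
  bit 1 = 0: r = r^2 mod 31 = 28^2 = 9
  bit 2 = 1: r = r^2 * 28 mod 31 = 9^2 * 28 = 19*28 = 5
  bit 3 = 0: r = r^2 mod 31 = 5^2 = 25
  bit 4 = 1: r = r^2 * 28 mod 31 = 25^2 * 28 = 5*28 = 16
  -> s = B^a = 16

Answer: 23 28 16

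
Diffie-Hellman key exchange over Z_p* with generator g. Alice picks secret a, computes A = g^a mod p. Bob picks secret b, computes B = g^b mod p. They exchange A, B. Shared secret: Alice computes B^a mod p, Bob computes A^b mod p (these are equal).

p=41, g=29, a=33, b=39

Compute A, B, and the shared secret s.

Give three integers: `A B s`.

A = 29^33 mod 41  (bits of 33 = 100001)
  bit 0 = 1: r = r^2 * 29 mod 41 = 1^2 * 29 = 1*29 = 29
  bit 1 = 0: r = r^2 mod 41 = 29^2 = 21
  bit 2 = 0: r = r^2 mod 41 = 21^2 = 31
  bit 3 = 0: r = r^2 mod 41 = 31^2 = 18
  bit 4 = 0: r = r^2 mod 41 = 18^2 = 37
  bit 5 = 1: r = r^2 * 29 mod 41 = 37^2 * 29 = 16*29 = 13
  -> A = 13
B = 29^39 mod 41  (bits of 39 = 100111)
  bit 0 = 1: r = r^2 * 29 mod 41 = 1^2 * 29 = 1*29 = 29
  bit 1 = 0: r = r^2 mod 41 = 29^2 = 21
  bit 2 = 0: r = r^2 mod 41 = 21^2 = 31
  bit 3 = 1: r = r^2 * 29 mod 41 = 31^2 * 29 = 18*29 = 30
  bit 4 = 1: r = r^2 * 29 mod 41 = 30^2 * 29 = 39*29 = 24
  bit 5 = 1: r = r^2 * 29 mod 41 = 24^2 * 29 = 2*29 = 17
  -> B = 17
s = B^a = 17^33 mod 41  (bits of 33 = 100001)
  bit 0 = 1: r = r^2 * 17 mod 41 = 1^2 * 17 = 1*17 = 17
  bit 1 = 0: r = r^2 mod 41 = 17^2 = 2
  bit 2 = 0: r = r^2 mod 41 = 2^2 = 4
  bit 3 = 0: r = r^2 mod 41 = 4^2 = 16
  bit 4 = 0: r = r^2 mod 41 = 16^2 = 10
  bit 5 = 1: r = r^2 * 17 mod 41 = 10^2 * 17 = 18*17 = 19
  -> s = B^a = 19

Answer: 13 17 19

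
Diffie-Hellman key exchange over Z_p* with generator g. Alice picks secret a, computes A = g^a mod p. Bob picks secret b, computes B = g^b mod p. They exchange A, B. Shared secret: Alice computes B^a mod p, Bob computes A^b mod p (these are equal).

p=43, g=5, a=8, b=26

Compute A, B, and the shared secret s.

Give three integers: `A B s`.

Answer: 13 14 31

Derivation:
A = 5^8 mod 43  (bits of 8 = 1000)
  bit 0 = 1: r = r^2 * 5 mod 43 = 1^2 * 5 = 1*5 = 5
  bit 1 = 0: r = r^2 mod 43 = 5^2 = 25
  bit 2 = 0: r = r^2 mod 43 = 25^2 = 23
  bit 3 = 0: r = r^2 mod 43 = 23^2 = 13
  -> A = 13
B = 5^26 mod 43  (bits of 26 = 11010)
  bit 0 = 1: r = r^2 * 5 mod 43 = 1^2 * 5 = 1*5 = 5
  bit 1 = 1: r = r^2 * 5 mod 43 = 5^2 * 5 = 25*5 = 39
  bit 2 = 0: r = r^2 mod 43 = 39^2 = 16
  bit 3 = 1: r = r^2 * 5 mod 43 = 16^2 * 5 = 41*5 = 33
  bit 4 = 0: r = r^2 mod 43 = 33^2 = 14
  -> B = 14
s = B^a = 14^8 mod 43  (bits of 8 = 1000)
  bit 0 = 1: r = r^2 * 14 mod 43 = 1^2 * 14 = 1*14 = 14
  bit 1 = 0: r = r^2 mod 43 = 14^2 = 24
  bit 2 = 0: r = r^2 mod 43 = 24^2 = 17
  bit 3 = 0: r = r^2 mod 43 = 17^2 = 31
  -> s = B^a = 31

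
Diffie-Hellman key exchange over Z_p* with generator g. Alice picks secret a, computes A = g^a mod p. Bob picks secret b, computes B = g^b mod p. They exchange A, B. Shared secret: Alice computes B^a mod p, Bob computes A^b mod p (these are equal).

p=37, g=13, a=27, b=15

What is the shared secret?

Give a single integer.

Answer: 6

Derivation:
A = 13^27 mod 37  (bits of 27 = 11011)
  bit 0 = 1: r = r^2 * 13 mod 37 = 1^2 * 13 = 1*13 = 13
  bit 1 = 1: r = r^2 * 13 mod 37 = 13^2 * 13 = 21*13 = 14
  bit 2 = 0: r = r^2 mod 37 = 14^2 = 11
  bit 3 = 1: r = r^2 * 13 mod 37 = 11^2 * 13 = 10*13 = 19
  bit 4 = 1: r = r^2 * 13 mod 37 = 19^2 * 13 = 28*13 = 31
  -> A = 31
B = 13^15 mod 37  (bits of 15 = 1111)
  bit 0 = 1: r = r^2 * 13 mod 37 = 1^2 * 13 = 1*13 = 13
  bit 1 = 1: r = r^2 * 13 mod 37 = 13^2 * 13 = 21*13 = 14
  bit 2 = 1: r = r^2 * 13 mod 37 = 14^2 * 13 = 11*13 = 32
  bit 3 = 1: r = r^2 * 13 mod 37 = 32^2 * 13 = 25*13 = 29
  -> B = 29
s = B^a = 29^27 mod 37  (bits of 27 = 11011)
  bit 0 = 1: r = r^2 * 29 mod 37 = 1^2 * 29 = 1*29 = 29
  bit 1 = 1: r = r^2 * 29 mod 37 = 29^2 * 29 = 27*29 = 6
  bit 2 = 0: r = r^2 mod 37 = 6^2 = 36
  bit 3 = 1: r = r^2 * 29 mod 37 = 36^2 * 29 = 1*29 = 29
  bit 4 = 1: r = r^2 * 29 mod 37 = 29^2 * 29 = 27*29 = 6
  -> s = B^a = 6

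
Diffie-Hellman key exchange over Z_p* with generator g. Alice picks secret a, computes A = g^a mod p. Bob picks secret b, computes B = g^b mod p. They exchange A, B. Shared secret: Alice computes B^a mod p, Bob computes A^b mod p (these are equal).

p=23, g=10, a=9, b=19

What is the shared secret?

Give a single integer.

A = 10^9 mod 23  (bits of 9 = 1001)
  bit 0 = 1: r = r^2 * 10 mod 23 = 1^2 * 10 = 1*10 = 10
  bit 1 = 0: r = r^2 mod 23 = 10^2 = 8
  bit 2 = 0: r = r^2 mod 23 = 8^2 = 18
  bit 3 = 1: r = r^2 * 10 mod 23 = 18^2 * 10 = 2*10 = 20
  -> A = 20
B = 10^19 mod 23  (bits of 19 = 10011)
  bit 0 = 1: r = r^2 * 10 mod 23 = 1^2 * 10 = 1*10 = 10
  bit 1 = 0: r = r^2 mod 23 = 10^2 = 8
  bit 2 = 0: r = r^2 mod 23 = 8^2 = 18
  bit 3 = 1: r = r^2 * 10 mod 23 = 18^2 * 10 = 2*10 = 20
  bit 4 = 1: r = r^2 * 10 mod 23 = 20^2 * 10 = 9*10 = 21
  -> B = 21
s = B^a = 21^9 mod 23  (bits of 9 = 1001)
  bit 0 = 1: r = r^2 * 21 mod 23 = 1^2 * 21 = 1*21 = 21
  bit 1 = 0: r = r^2 mod 23 = 21^2 = 4
  bit 2 = 0: r = r^2 mod 23 = 4^2 = 16
  bit 3 = 1: r = r^2 * 21 mod 23 = 16^2 * 21 = 3*21 = 17
  -> s = B^a = 17

Answer: 17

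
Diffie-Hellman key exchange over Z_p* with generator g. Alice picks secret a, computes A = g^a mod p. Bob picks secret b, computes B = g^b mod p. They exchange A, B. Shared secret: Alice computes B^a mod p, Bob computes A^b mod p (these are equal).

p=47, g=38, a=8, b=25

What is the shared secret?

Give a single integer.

Answer: 37

Derivation:
A = 38^8 mod 47  (bits of 8 = 1000)
  bit 0 = 1: r = r^2 * 38 mod 47 = 1^2 * 38 = 1*38 = 38
  bit 1 = 0: r = r^2 mod 47 = 38^2 = 34
  bit 2 = 0: r = r^2 mod 47 = 34^2 = 28
  bit 3 = 0: r = r^2 mod 47 = 28^2 = 32
  -> A = 32
B = 38^25 mod 47  (bits of 25 = 11001)
  bit 0 = 1: r = r^2 * 38 mod 47 = 1^2 * 38 = 1*38 = 38
  bit 1 = 1: r = r^2 * 38 mod 47 = 38^2 * 38 = 34*38 = 23
  bit 2 = 0: r = r^2 mod 47 = 23^2 = 12
  bit 3 = 0: r = r^2 mod 47 = 12^2 = 3
  bit 4 = 1: r = r^2 * 38 mod 47 = 3^2 * 38 = 9*38 = 13
  -> B = 13
s = B^a = 13^8 mod 47  (bits of 8 = 1000)
  bit 0 = 1: r = r^2 * 13 mod 47 = 1^2 * 13 = 1*13 = 13
  bit 1 = 0: r = r^2 mod 47 = 13^2 = 28
  bit 2 = 0: r = r^2 mod 47 = 28^2 = 32
  bit 3 = 0: r = r^2 mod 47 = 32^2 = 37
  -> s = B^a = 37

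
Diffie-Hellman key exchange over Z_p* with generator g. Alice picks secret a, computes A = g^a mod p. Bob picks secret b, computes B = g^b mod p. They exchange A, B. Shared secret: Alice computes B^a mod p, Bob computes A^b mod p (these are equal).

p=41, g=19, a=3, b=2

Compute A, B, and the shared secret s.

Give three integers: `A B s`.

A = 19^3 mod 41  (bits of 3 = 11)
  bit 0 = 1: r = r^2 * 19 mod 41 = 1^2 * 19 = 1*19 = 19
  bit 1 = 1: r = r^2 * 19 mod 41 = 19^2 * 19 = 33*19 = 12
  -> A = 12
B = 19^2 mod 41  (bits of 2 = 10)
  bit 0 = 1: r = r^2 * 19 mod 41 = 1^2 * 19 = 1*19 = 19
  bit 1 = 0: r = r^2 mod 41 = 19^2 = 33
  -> B = 33
s = B^a = 33^3 mod 41  (bits of 3 = 11)
  bit 0 = 1: r = r^2 * 33 mod 41 = 1^2 * 33 = 1*33 = 33
  bit 1 = 1: r = r^2 * 33 mod 41 = 33^2 * 33 = 23*33 = 21
  -> s = B^a = 21

Answer: 12 33 21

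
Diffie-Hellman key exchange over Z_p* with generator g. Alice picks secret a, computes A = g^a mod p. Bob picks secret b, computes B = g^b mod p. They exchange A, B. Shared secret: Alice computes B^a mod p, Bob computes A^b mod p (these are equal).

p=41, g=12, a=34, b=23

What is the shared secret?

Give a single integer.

A = 12^34 mod 41  (bits of 34 = 100010)
  bit 0 = 1: r = r^2 * 12 mod 41 = 1^2 * 12 = 1*12 = 12
  bit 1 = 0: r = r^2 mod 41 = 12^2 = 21
  bit 2 = 0: r = r^2 mod 41 = 21^2 = 31
  bit 3 = 0: r = r^2 mod 41 = 31^2 = 18
  bit 4 = 1: r = r^2 * 12 mod 41 = 18^2 * 12 = 37*12 = 34
  bit 5 = 0: r = r^2 mod 41 = 34^2 = 8
  -> A = 8
B = 12^23 mod 41  (bits of 23 = 10111)
  bit 0 = 1: r = r^2 * 12 mod 41 = 1^2 * 12 = 1*12 = 12
  bit 1 = 0: r = r^2 mod 41 = 12^2 = 21
  bit 2 = 1: r = r^2 * 12 mod 41 = 21^2 * 12 = 31*12 = 3
  bit 3 = 1: r = r^2 * 12 mod 41 = 3^2 * 12 = 9*12 = 26
  bit 4 = 1: r = r^2 * 12 mod 41 = 26^2 * 12 = 20*12 = 35
  -> B = 35
s = B^a = 35^34 mod 41  (bits of 34 = 100010)
  bit 0 = 1: r = r^2 * 35 mod 41 = 1^2 * 35 = 1*35 = 35
  bit 1 = 0: r = r^2 mod 41 = 35^2 = 36
  bit 2 = 0: r = r^2 mod 41 = 36^2 = 25
  bit 3 = 0: r = r^2 mod 41 = 25^2 = 10
  bit 4 = 1: r = r^2 * 35 mod 41 = 10^2 * 35 = 18*35 = 15
  bit 5 = 0: r = r^2 mod 41 = 15^2 = 20
  -> s = B^a = 20

Answer: 20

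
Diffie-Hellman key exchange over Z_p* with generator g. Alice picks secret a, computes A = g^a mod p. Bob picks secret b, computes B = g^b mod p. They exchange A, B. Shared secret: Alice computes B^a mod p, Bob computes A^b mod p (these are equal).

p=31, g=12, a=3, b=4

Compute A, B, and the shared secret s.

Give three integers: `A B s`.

A = 12^3 mod 31  (bits of 3 = 11)
  bit 0 = 1: r = r^2 * 12 mod 31 = 1^2 * 12 = 1*12 = 12
  bit 1 = 1: r = r^2 * 12 mod 31 = 12^2 * 12 = 20*12 = 23
  -> A = 23
B = 12^4 mod 31  (bits of 4 = 100)
  bit 0 = 1: r = r^2 * 12 mod 31 = 1^2 * 12 = 1*12 = 12
  bit 1 = 0: r = r^2 mod 31 = 12^2 = 20
  bit 2 = 0: r = r^2 mod 31 = 20^2 = 28
  -> B = 28
s = B^a = 28^3 mod 31  (bits of 3 = 11)
  bit 0 = 1: r = r^2 * 28 mod 31 = 1^2 * 28 = 1*28 = 28
  bit 1 = 1: r = r^2 * 28 mod 31 = 28^2 * 28 = 9*28 = 4
  -> s = B^a = 4

Answer: 23 28 4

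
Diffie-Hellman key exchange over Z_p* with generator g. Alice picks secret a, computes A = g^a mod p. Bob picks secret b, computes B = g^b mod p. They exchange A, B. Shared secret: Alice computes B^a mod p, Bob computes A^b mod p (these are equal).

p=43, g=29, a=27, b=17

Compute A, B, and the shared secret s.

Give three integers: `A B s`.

Answer: 22 5 27

Derivation:
A = 29^27 mod 43  (bits of 27 = 11011)
  bit 0 = 1: r = r^2 * 29 mod 43 = 1^2 * 29 = 1*29 = 29
  bit 1 = 1: r = r^2 * 29 mod 43 = 29^2 * 29 = 24*29 = 8
  bit 2 = 0: r = r^2 mod 43 = 8^2 = 21
  bit 3 = 1: r = r^2 * 29 mod 43 = 21^2 * 29 = 11*29 = 18
  bit 4 = 1: r = r^2 * 29 mod 43 = 18^2 * 29 = 23*29 = 22
  -> A = 22
B = 29^17 mod 43  (bits of 17 = 10001)
  bit 0 = 1: r = r^2 * 29 mod 43 = 1^2 * 29 = 1*29 = 29
  bit 1 = 0: r = r^2 mod 43 = 29^2 = 24
  bit 2 = 0: r = r^2 mod 43 = 24^2 = 17
  bit 3 = 0: r = r^2 mod 43 = 17^2 = 31
  bit 4 = 1: r = r^2 * 29 mod 43 = 31^2 * 29 = 15*29 = 5
  -> B = 5
s = B^a = 5^27 mod 43  (bits of 27 = 11011)
  bit 0 = 1: r = r^2 * 5 mod 43 = 1^2 * 5 = 1*5 = 5
  bit 1 = 1: r = r^2 * 5 mod 43 = 5^2 * 5 = 25*5 = 39
  bit 2 = 0: r = r^2 mod 43 = 39^2 = 16
  bit 3 = 1: r = r^2 * 5 mod 43 = 16^2 * 5 = 41*5 = 33
  bit 4 = 1: r = r^2 * 5 mod 43 = 33^2 * 5 = 14*5 = 27
  -> s = B^a = 27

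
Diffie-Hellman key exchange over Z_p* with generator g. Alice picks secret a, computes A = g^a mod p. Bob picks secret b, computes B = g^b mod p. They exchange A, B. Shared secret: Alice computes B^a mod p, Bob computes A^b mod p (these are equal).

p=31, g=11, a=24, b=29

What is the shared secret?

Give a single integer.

A = 11^24 mod 31  (bits of 24 = 11000)
  bit 0 = 1: r = r^2 * 11 mod 31 = 1^2 * 11 = 1*11 = 11
  bit 1 = 1: r = r^2 * 11 mod 31 = 11^2 * 11 = 28*11 = 29
  bit 2 = 0: r = r^2 mod 31 = 29^2 = 4
  bit 3 = 0: r = r^2 mod 31 = 4^2 = 16
  bit 4 = 0: r = r^2 mod 31 = 16^2 = 8
  -> A = 8
B = 11^29 mod 31  (bits of 29 = 11101)
  bit 0 = 1: r = r^2 * 11 mod 31 = 1^2 * 11 = 1*11 = 11
  bit 1 = 1: r = r^2 * 11 mod 31 = 11^2 * 11 = 28*11 = 29
  bit 2 = 1: r = r^2 * 11 mod 31 = 29^2 * 11 = 4*11 = 13
  bit 3 = 0: r = r^2 mod 31 = 13^2 = 14
  bit 4 = 1: r = r^2 * 11 mod 31 = 14^2 * 11 = 10*11 = 17
  -> B = 17
s = B^a = 17^24 mod 31  (bits of 24 = 11000)
  bit 0 = 1: r = r^2 * 17 mod 31 = 1^2 * 17 = 1*17 = 17
  bit 1 = 1: r = r^2 * 17 mod 31 = 17^2 * 17 = 10*17 = 15
  bit 2 = 0: r = r^2 mod 31 = 15^2 = 8
  bit 3 = 0: r = r^2 mod 31 = 8^2 = 2
  bit 4 = 0: r = r^2 mod 31 = 2^2 = 4
  -> s = B^a = 4

Answer: 4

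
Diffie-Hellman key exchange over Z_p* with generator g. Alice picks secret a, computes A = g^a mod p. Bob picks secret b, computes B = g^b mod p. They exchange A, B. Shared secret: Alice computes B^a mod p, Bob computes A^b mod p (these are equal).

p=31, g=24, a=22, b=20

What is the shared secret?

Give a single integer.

A = 24^22 mod 31  (bits of 22 = 10110)
  bit 0 = 1: r = r^2 * 24 mod 31 = 1^2 * 24 = 1*24 = 24
  bit 1 = 0: r = r^2 mod 31 = 24^2 = 18
  bit 2 = 1: r = r^2 * 24 mod 31 = 18^2 * 24 = 14*24 = 26
  bit 3 = 1: r = r^2 * 24 mod 31 = 26^2 * 24 = 25*24 = 11
  bit 4 = 0: r = r^2 mod 31 = 11^2 = 28
  -> A = 28
B = 24^20 mod 31  (bits of 20 = 10100)
  bit 0 = 1: r = r^2 * 24 mod 31 = 1^2 * 24 = 1*24 = 24
  bit 1 = 0: r = r^2 mod 31 = 24^2 = 18
  bit 2 = 1: r = r^2 * 24 mod 31 = 18^2 * 24 = 14*24 = 26
  bit 3 = 0: r = r^2 mod 31 = 26^2 = 25
  bit 4 = 0: r = r^2 mod 31 = 25^2 = 5
  -> B = 5
s = B^a = 5^22 mod 31  (bits of 22 = 10110)
  bit 0 = 1: r = r^2 * 5 mod 31 = 1^2 * 5 = 1*5 = 5
  bit 1 = 0: r = r^2 mod 31 = 5^2 = 25
  bit 2 = 1: r = r^2 * 5 mod 31 = 25^2 * 5 = 5*5 = 25
  bit 3 = 1: r = r^2 * 5 mod 31 = 25^2 * 5 = 5*5 = 25
  bit 4 = 0: r = r^2 mod 31 = 25^2 = 5
  -> s = B^a = 5

Answer: 5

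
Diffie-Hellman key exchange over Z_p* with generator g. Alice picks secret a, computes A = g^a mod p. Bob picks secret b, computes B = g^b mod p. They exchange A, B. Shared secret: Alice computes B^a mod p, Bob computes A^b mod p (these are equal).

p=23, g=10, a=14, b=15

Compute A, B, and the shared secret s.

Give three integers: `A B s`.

A = 10^14 mod 23  (bits of 14 = 1110)
  bit 0 = 1: r = r^2 * 10 mod 23 = 1^2 * 10 = 1*10 = 10
  bit 1 = 1: r = r^2 * 10 mod 23 = 10^2 * 10 = 8*10 = 11
  bit 2 = 1: r = r^2 * 10 mod 23 = 11^2 * 10 = 6*10 = 14
  bit 3 = 0: r = r^2 mod 23 = 14^2 = 12
  -> A = 12
B = 10^15 mod 23  (bits of 15 = 1111)
  bit 0 = 1: r = r^2 * 10 mod 23 = 1^2 * 10 = 1*10 = 10
  bit 1 = 1: r = r^2 * 10 mod 23 = 10^2 * 10 = 8*10 = 11
  bit 2 = 1: r = r^2 * 10 mod 23 = 11^2 * 10 = 6*10 = 14
  bit 3 = 1: r = r^2 * 10 mod 23 = 14^2 * 10 = 12*10 = 5
  -> B = 5
s = B^a = 5^14 mod 23  (bits of 14 = 1110)
  bit 0 = 1: r = r^2 * 5 mod 23 = 1^2 * 5 = 1*5 = 5
  bit 1 = 1: r = r^2 * 5 mod 23 = 5^2 * 5 = 2*5 = 10
  bit 2 = 1: r = r^2 * 5 mod 23 = 10^2 * 5 = 8*5 = 17
  bit 3 = 0: r = r^2 mod 23 = 17^2 = 13
  -> s = B^a = 13

Answer: 12 5 13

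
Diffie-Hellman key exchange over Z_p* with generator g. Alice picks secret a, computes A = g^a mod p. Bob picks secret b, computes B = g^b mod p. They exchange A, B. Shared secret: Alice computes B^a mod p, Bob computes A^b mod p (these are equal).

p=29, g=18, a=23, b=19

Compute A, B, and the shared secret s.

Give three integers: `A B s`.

A = 18^23 mod 29  (bits of 23 = 10111)
  bit 0 = 1: r = r^2 * 18 mod 29 = 1^2 * 18 = 1*18 = 18
  bit 1 = 0: r = r^2 mod 29 = 18^2 = 5
  bit 2 = 1: r = r^2 * 18 mod 29 = 5^2 * 18 = 25*18 = 15
  bit 3 = 1: r = r^2 * 18 mod 29 = 15^2 * 18 = 22*18 = 19
  bit 4 = 1: r = r^2 * 18 mod 29 = 19^2 * 18 = 13*18 = 2
  -> A = 2
B = 18^19 mod 29  (bits of 19 = 10011)
  bit 0 = 1: r = r^2 * 18 mod 29 = 1^2 * 18 = 1*18 = 18
  bit 1 = 0: r = r^2 mod 29 = 18^2 = 5
  bit 2 = 0: r = r^2 mod 29 = 5^2 = 25
  bit 3 = 1: r = r^2 * 18 mod 29 = 25^2 * 18 = 16*18 = 27
  bit 4 = 1: r = r^2 * 18 mod 29 = 27^2 * 18 = 4*18 = 14
  -> B = 14
s = B^a = 14^23 mod 29  (bits of 23 = 10111)
  bit 0 = 1: r = r^2 * 14 mod 29 = 1^2 * 14 = 1*14 = 14
  bit 1 = 0: r = r^2 mod 29 = 14^2 = 22
  bit 2 = 1: r = r^2 * 14 mod 29 = 22^2 * 14 = 20*14 = 19
  bit 3 = 1: r = r^2 * 14 mod 29 = 19^2 * 14 = 13*14 = 8
  bit 4 = 1: r = r^2 * 14 mod 29 = 8^2 * 14 = 6*14 = 26
  -> s = B^a = 26

Answer: 2 14 26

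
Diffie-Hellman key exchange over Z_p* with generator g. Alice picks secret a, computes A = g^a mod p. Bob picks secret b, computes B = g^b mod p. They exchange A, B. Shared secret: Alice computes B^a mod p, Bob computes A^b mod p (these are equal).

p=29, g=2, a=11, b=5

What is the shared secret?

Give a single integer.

A = 2^11 mod 29  (bits of 11 = 1011)
  bit 0 = 1: r = r^2 * 2 mod 29 = 1^2 * 2 = 1*2 = 2
  bit 1 = 0: r = r^2 mod 29 = 2^2 = 4
  bit 2 = 1: r = r^2 * 2 mod 29 = 4^2 * 2 = 16*2 = 3
  bit 3 = 1: r = r^2 * 2 mod 29 = 3^2 * 2 = 9*2 = 18
  -> A = 18
B = 2^5 mod 29  (bits of 5 = 101)
  bit 0 = 1: r = r^2 * 2 mod 29 = 1^2 * 2 = 1*2 = 2
  bit 1 = 0: r = r^2 mod 29 = 2^2 = 4
  bit 2 = 1: r = r^2 * 2 mod 29 = 4^2 * 2 = 16*2 = 3
  -> B = 3
s = B^a = 3^11 mod 29  (bits of 11 = 1011)
  bit 0 = 1: r = r^2 * 3 mod 29 = 1^2 * 3 = 1*3 = 3
  bit 1 = 0: r = r^2 mod 29 = 3^2 = 9
  bit 2 = 1: r = r^2 * 3 mod 29 = 9^2 * 3 = 23*3 = 11
  bit 3 = 1: r = r^2 * 3 mod 29 = 11^2 * 3 = 5*3 = 15
  -> s = B^a = 15

Answer: 15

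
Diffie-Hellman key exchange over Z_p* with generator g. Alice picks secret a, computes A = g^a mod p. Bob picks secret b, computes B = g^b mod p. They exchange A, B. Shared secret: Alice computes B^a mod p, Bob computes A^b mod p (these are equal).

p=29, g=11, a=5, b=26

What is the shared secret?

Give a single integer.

A = 11^5 mod 29  (bits of 5 = 101)
  bit 0 = 1: r = r^2 * 11 mod 29 = 1^2 * 11 = 1*11 = 11
  bit 1 = 0: r = r^2 mod 29 = 11^2 = 5
  bit 2 = 1: r = r^2 * 11 mod 29 = 5^2 * 11 = 25*11 = 14
  -> A = 14
B = 11^26 mod 29  (bits of 26 = 11010)
  bit 0 = 1: r = r^2 * 11 mod 29 = 1^2 * 11 = 1*11 = 11
  bit 1 = 1: r = r^2 * 11 mod 29 = 11^2 * 11 = 5*11 = 26
  bit 2 = 0: r = r^2 mod 29 = 26^2 = 9
  bit 3 = 1: r = r^2 * 11 mod 29 = 9^2 * 11 = 23*11 = 21
  bit 4 = 0: r = r^2 mod 29 = 21^2 = 6
  -> B = 6
s = B^a = 6^5 mod 29  (bits of 5 = 101)
  bit 0 = 1: r = r^2 * 6 mod 29 = 1^2 * 6 = 1*6 = 6
  bit 1 = 0: r = r^2 mod 29 = 6^2 = 7
  bit 2 = 1: r = r^2 * 6 mod 29 = 7^2 * 6 = 20*6 = 4
  -> s = B^a = 4

Answer: 4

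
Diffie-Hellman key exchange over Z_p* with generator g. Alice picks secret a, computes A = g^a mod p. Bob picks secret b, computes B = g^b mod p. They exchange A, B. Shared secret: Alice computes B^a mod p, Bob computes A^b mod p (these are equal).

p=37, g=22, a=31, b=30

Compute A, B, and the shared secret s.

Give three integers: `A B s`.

A = 22^31 mod 37  (bits of 31 = 11111)
  bit 0 = 1: r = r^2 * 22 mod 37 = 1^2 * 22 = 1*22 = 22
  bit 1 = 1: r = r^2 * 22 mod 37 = 22^2 * 22 = 3*22 = 29
  bit 2 = 1: r = r^2 * 22 mod 37 = 29^2 * 22 = 27*22 = 2
  bit 3 = 1: r = r^2 * 22 mod 37 = 2^2 * 22 = 4*22 = 14
  bit 4 = 1: r = r^2 * 22 mod 37 = 14^2 * 22 = 11*22 = 20
  -> A = 20
B = 22^30 mod 37  (bits of 30 = 11110)
  bit 0 = 1: r = r^2 * 22 mod 37 = 1^2 * 22 = 1*22 = 22
  bit 1 = 1: r = r^2 * 22 mod 37 = 22^2 * 22 = 3*22 = 29
  bit 2 = 1: r = r^2 * 22 mod 37 = 29^2 * 22 = 27*22 = 2
  bit 3 = 1: r = r^2 * 22 mod 37 = 2^2 * 22 = 4*22 = 14
  bit 4 = 0: r = r^2 mod 37 = 14^2 = 11
  -> B = 11
s = B^a = 11^31 mod 37  (bits of 31 = 11111)
  bit 0 = 1: r = r^2 * 11 mod 37 = 1^2 * 11 = 1*11 = 11
  bit 1 = 1: r = r^2 * 11 mod 37 = 11^2 * 11 = 10*11 = 36
  bit 2 = 1: r = r^2 * 11 mod 37 = 36^2 * 11 = 1*11 = 11
  bit 3 = 1: r = r^2 * 11 mod 37 = 11^2 * 11 = 10*11 = 36
  bit 4 = 1: r = r^2 * 11 mod 37 = 36^2 * 11 = 1*11 = 11
  -> s = B^a = 11

Answer: 20 11 11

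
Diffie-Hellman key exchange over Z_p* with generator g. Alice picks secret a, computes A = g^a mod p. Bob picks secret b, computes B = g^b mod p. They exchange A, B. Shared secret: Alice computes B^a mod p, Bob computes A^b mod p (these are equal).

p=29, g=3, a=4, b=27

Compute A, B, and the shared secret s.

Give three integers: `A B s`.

Answer: 23 10 24

Derivation:
A = 3^4 mod 29  (bits of 4 = 100)
  bit 0 = 1: r = r^2 * 3 mod 29 = 1^2 * 3 = 1*3 = 3
  bit 1 = 0: r = r^2 mod 29 = 3^2 = 9
  bit 2 = 0: r = r^2 mod 29 = 9^2 = 23
  -> A = 23
B = 3^27 mod 29  (bits of 27 = 11011)
  bit 0 = 1: r = r^2 * 3 mod 29 = 1^2 * 3 = 1*3 = 3
  bit 1 = 1: r = r^2 * 3 mod 29 = 3^2 * 3 = 9*3 = 27
  bit 2 = 0: r = r^2 mod 29 = 27^2 = 4
  bit 3 = 1: r = r^2 * 3 mod 29 = 4^2 * 3 = 16*3 = 19
  bit 4 = 1: r = r^2 * 3 mod 29 = 19^2 * 3 = 13*3 = 10
  -> B = 10
s = B^a = 10^4 mod 29  (bits of 4 = 100)
  bit 0 = 1: r = r^2 * 10 mod 29 = 1^2 * 10 = 1*10 = 10
  bit 1 = 0: r = r^2 mod 29 = 10^2 = 13
  bit 2 = 0: r = r^2 mod 29 = 13^2 = 24
  -> s = B^a = 24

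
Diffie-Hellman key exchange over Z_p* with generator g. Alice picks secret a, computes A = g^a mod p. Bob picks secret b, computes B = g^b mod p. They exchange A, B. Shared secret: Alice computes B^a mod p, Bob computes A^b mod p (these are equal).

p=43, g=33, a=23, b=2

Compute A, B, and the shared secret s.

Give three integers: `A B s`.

Answer: 29 14 24

Derivation:
A = 33^23 mod 43  (bits of 23 = 10111)
  bit 0 = 1: r = r^2 * 33 mod 43 = 1^2 * 33 = 1*33 = 33
  bit 1 = 0: r = r^2 mod 43 = 33^2 = 14
  bit 2 = 1: r = r^2 * 33 mod 43 = 14^2 * 33 = 24*33 = 18
  bit 3 = 1: r = r^2 * 33 mod 43 = 18^2 * 33 = 23*33 = 28
  bit 4 = 1: r = r^2 * 33 mod 43 = 28^2 * 33 = 10*33 = 29
  -> A = 29
B = 33^2 mod 43  (bits of 2 = 10)
  bit 0 = 1: r = r^2 * 33 mod 43 = 1^2 * 33 = 1*33 = 33
  bit 1 = 0: r = r^2 mod 43 = 33^2 = 14
  -> B = 14
s = B^a = 14^23 mod 43  (bits of 23 = 10111)
  bit 0 = 1: r = r^2 * 14 mod 43 = 1^2 * 14 = 1*14 = 14
  bit 1 = 0: r = r^2 mod 43 = 14^2 = 24
  bit 2 = 1: r = r^2 * 14 mod 43 = 24^2 * 14 = 17*14 = 23
  bit 3 = 1: r = r^2 * 14 mod 43 = 23^2 * 14 = 13*14 = 10
  bit 4 = 1: r = r^2 * 14 mod 43 = 10^2 * 14 = 14*14 = 24
  -> s = B^a = 24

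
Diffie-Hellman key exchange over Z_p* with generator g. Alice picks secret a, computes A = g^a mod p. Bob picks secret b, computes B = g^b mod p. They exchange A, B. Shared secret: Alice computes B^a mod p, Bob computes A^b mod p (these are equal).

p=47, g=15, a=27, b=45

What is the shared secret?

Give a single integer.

Answer: 39

Derivation:
A = 15^27 mod 47  (bits of 27 = 11011)
  bit 0 = 1: r = r^2 * 15 mod 47 = 1^2 * 15 = 1*15 = 15
  bit 1 = 1: r = r^2 * 15 mod 47 = 15^2 * 15 = 37*15 = 38
  bit 2 = 0: r = r^2 mod 47 = 38^2 = 34
  bit 3 = 1: r = r^2 * 15 mod 47 = 34^2 * 15 = 28*15 = 44
  bit 4 = 1: r = r^2 * 15 mod 47 = 44^2 * 15 = 9*15 = 41
  -> A = 41
B = 15^45 mod 47  (bits of 45 = 101101)
  bit 0 = 1: r = r^2 * 15 mod 47 = 1^2 * 15 = 1*15 = 15
  bit 1 = 0: r = r^2 mod 47 = 15^2 = 37
  bit 2 = 1: r = r^2 * 15 mod 47 = 37^2 * 15 = 6*15 = 43
  bit 3 = 1: r = r^2 * 15 mod 47 = 43^2 * 15 = 16*15 = 5
  bit 4 = 0: r = r^2 mod 47 = 5^2 = 25
  bit 5 = 1: r = r^2 * 15 mod 47 = 25^2 * 15 = 14*15 = 22
  -> B = 22
s = B^a = 22^27 mod 47  (bits of 27 = 11011)
  bit 0 = 1: r = r^2 * 22 mod 47 = 1^2 * 22 = 1*22 = 22
  bit 1 = 1: r = r^2 * 22 mod 47 = 22^2 * 22 = 14*22 = 26
  bit 2 = 0: r = r^2 mod 47 = 26^2 = 18
  bit 3 = 1: r = r^2 * 22 mod 47 = 18^2 * 22 = 42*22 = 31
  bit 4 = 1: r = r^2 * 22 mod 47 = 31^2 * 22 = 21*22 = 39
  -> s = B^a = 39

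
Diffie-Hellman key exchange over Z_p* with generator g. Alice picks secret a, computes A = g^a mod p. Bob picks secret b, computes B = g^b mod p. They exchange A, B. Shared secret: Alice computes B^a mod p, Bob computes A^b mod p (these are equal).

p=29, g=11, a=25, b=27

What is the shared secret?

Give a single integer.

Answer: 26

Derivation:
A = 11^25 mod 29  (bits of 25 = 11001)
  bit 0 = 1: r = r^2 * 11 mod 29 = 1^2 * 11 = 1*11 = 11
  bit 1 = 1: r = r^2 * 11 mod 29 = 11^2 * 11 = 5*11 = 26
  bit 2 = 0: r = r^2 mod 29 = 26^2 = 9
  bit 3 = 0: r = r^2 mod 29 = 9^2 = 23
  bit 4 = 1: r = r^2 * 11 mod 29 = 23^2 * 11 = 7*11 = 19
  -> A = 19
B = 11^27 mod 29  (bits of 27 = 11011)
  bit 0 = 1: r = r^2 * 11 mod 29 = 1^2 * 11 = 1*11 = 11
  bit 1 = 1: r = r^2 * 11 mod 29 = 11^2 * 11 = 5*11 = 26
  bit 2 = 0: r = r^2 mod 29 = 26^2 = 9
  bit 3 = 1: r = r^2 * 11 mod 29 = 9^2 * 11 = 23*11 = 21
  bit 4 = 1: r = r^2 * 11 mod 29 = 21^2 * 11 = 6*11 = 8
  -> B = 8
s = B^a = 8^25 mod 29  (bits of 25 = 11001)
  bit 0 = 1: r = r^2 * 8 mod 29 = 1^2 * 8 = 1*8 = 8
  bit 1 = 1: r = r^2 * 8 mod 29 = 8^2 * 8 = 6*8 = 19
  bit 2 = 0: r = r^2 mod 29 = 19^2 = 13
  bit 3 = 0: r = r^2 mod 29 = 13^2 = 24
  bit 4 = 1: r = r^2 * 8 mod 29 = 24^2 * 8 = 25*8 = 26
  -> s = B^a = 26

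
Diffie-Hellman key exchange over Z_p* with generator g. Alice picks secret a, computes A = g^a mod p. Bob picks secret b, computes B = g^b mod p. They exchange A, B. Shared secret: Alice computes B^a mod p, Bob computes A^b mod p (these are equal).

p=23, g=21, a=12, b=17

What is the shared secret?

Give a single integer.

A = 21^12 mod 23  (bits of 12 = 1100)
  bit 0 = 1: r = r^2 * 21 mod 23 = 1^2 * 21 = 1*21 = 21
  bit 1 = 1: r = r^2 * 21 mod 23 = 21^2 * 21 = 4*21 = 15
  bit 2 = 0: r = r^2 mod 23 = 15^2 = 18
  bit 3 = 0: r = r^2 mod 23 = 18^2 = 2
  -> A = 2
B = 21^17 mod 23  (bits of 17 = 10001)
  bit 0 = 1: r = r^2 * 21 mod 23 = 1^2 * 21 = 1*21 = 21
  bit 1 = 0: r = r^2 mod 23 = 21^2 = 4
  bit 2 = 0: r = r^2 mod 23 = 4^2 = 16
  bit 3 = 0: r = r^2 mod 23 = 16^2 = 3
  bit 4 = 1: r = r^2 * 21 mod 23 = 3^2 * 21 = 9*21 = 5
  -> B = 5
s = B^a = 5^12 mod 23  (bits of 12 = 1100)
  bit 0 = 1: r = r^2 * 5 mod 23 = 1^2 * 5 = 1*5 = 5
  bit 1 = 1: r = r^2 * 5 mod 23 = 5^2 * 5 = 2*5 = 10
  bit 2 = 0: r = r^2 mod 23 = 10^2 = 8
  bit 3 = 0: r = r^2 mod 23 = 8^2 = 18
  -> s = B^a = 18

Answer: 18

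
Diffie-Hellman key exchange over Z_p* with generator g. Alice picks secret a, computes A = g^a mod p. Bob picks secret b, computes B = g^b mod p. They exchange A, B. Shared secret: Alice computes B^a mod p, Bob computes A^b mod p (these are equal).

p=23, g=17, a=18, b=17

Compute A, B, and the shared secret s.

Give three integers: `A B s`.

A = 17^18 mod 23  (bits of 18 = 10010)
  bit 0 = 1: r = r^2 * 17 mod 23 = 1^2 * 17 = 1*17 = 17
  bit 1 = 0: r = r^2 mod 23 = 17^2 = 13
  bit 2 = 0: r = r^2 mod 23 = 13^2 = 8
  bit 3 = 1: r = r^2 * 17 mod 23 = 8^2 * 17 = 18*17 = 7
  bit 4 = 0: r = r^2 mod 23 = 7^2 = 3
  -> A = 3
B = 17^17 mod 23  (bits of 17 = 10001)
  bit 0 = 1: r = r^2 * 17 mod 23 = 1^2 * 17 = 1*17 = 17
  bit 1 = 0: r = r^2 mod 23 = 17^2 = 13
  bit 2 = 0: r = r^2 mod 23 = 13^2 = 8
  bit 3 = 0: r = r^2 mod 23 = 8^2 = 18
  bit 4 = 1: r = r^2 * 17 mod 23 = 18^2 * 17 = 2*17 = 11
  -> B = 11
s = B^a = 11^18 mod 23  (bits of 18 = 10010)
  bit 0 = 1: r = r^2 * 11 mod 23 = 1^2 * 11 = 1*11 = 11
  bit 1 = 0: r = r^2 mod 23 = 11^2 = 6
  bit 2 = 0: r = r^2 mod 23 = 6^2 = 13
  bit 3 = 1: r = r^2 * 11 mod 23 = 13^2 * 11 = 8*11 = 19
  bit 4 = 0: r = r^2 mod 23 = 19^2 = 16
  -> s = B^a = 16

Answer: 3 11 16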